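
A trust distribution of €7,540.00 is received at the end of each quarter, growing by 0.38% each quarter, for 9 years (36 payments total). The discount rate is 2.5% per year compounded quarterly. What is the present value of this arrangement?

Periodic rate r = 0.025/4 per quarter; n is counted in quarters.
Growing ordinary annuity: PV = PMT₁ × [1 − ((1+g)/(1+r))^n] / (r − g) = 7,540 × [1 − ((1+0.0038)/(1+r))^36] / (r − 0.0038) = €258,571.06.

€258,571.06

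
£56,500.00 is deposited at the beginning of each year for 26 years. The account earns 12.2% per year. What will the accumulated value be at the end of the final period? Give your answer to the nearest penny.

This is an annuity due: 26 deposits of £56,500.00 at the beginning of each year.
Periodic rate r = 0.122 per year.
FV = PMT × [((1+r)^n − 1)/r] × (1+r) = 56,500 × [(1+r)^26 − 1] / r × (1+r) = £9,843,629.97

£9,843,629.97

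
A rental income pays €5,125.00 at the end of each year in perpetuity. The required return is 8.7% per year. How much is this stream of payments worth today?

€58,908.05

Periodic rate r = 0.087 per year.
Level perpetuity: PV = PMT / r = 5,125 / (0.087) = €58,908.05.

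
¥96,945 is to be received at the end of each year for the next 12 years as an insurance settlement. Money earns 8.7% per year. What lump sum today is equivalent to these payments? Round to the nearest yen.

This is an ordinary annuity: 12 payments of ¥96,945 at the end of each year.
Periodic rate r = 0.087 per year.
PV = PMT × [(1 − (1+r)^−n)/r] = 96,945 × [1 − (1+r)^−12] / r = ¥704,812

¥704,812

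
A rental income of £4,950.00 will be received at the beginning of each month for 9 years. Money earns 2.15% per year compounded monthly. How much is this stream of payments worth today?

This is an annuity due: 108 payments of £4,950.00 at the beginning of each month.
Periodic rate r = 0.0215/12 per month; n is counted in months.
PV = PMT × [(1 − (1+r)^−n)/r] × (1+r) = 4,950 × [1 − (1+r)^−108] / r × (1+r) = £486,534.15

£486,534.15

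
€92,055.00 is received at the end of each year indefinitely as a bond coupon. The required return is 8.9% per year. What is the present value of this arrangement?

€1,034,325.84

Periodic rate r = 0.089 per year.
Level perpetuity: PV = PMT / r = 92,055 / (0.089) = €1,034,325.84.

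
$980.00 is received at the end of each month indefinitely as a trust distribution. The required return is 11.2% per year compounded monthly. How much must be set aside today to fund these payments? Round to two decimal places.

Periodic rate r = 0.112/12 per month.
Level perpetuity: PV = PMT / r = 980 / (0.112/12) = $105,000.00.

$105,000.00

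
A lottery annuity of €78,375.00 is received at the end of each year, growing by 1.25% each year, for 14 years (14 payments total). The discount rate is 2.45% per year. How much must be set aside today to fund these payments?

Periodic rate r = 0.0245 per year.
Growing ordinary annuity: PV = PMT₁ × [1 − ((1+g)/(1+r))^n] / (r − g) = 78,375 × [1 − ((1+0.0125)/(1+r))^14] / (r − 0.0125) = €993,169.35.

€993,169.35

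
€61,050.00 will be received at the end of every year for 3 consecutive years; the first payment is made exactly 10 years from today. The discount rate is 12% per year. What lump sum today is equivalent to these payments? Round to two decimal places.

Ordinary annuity of 3 payments, first payment at period 10.
Periodic rate r = 0.12 per year.
The ordinary-annuity PV formula values the stream one period before the first payment (period 9); discount that back 9 periods:
PV₀ = 61,050 × [1 − (1+r)^−3] / r × (1+r)^−9 = €52,876.90

€52,876.90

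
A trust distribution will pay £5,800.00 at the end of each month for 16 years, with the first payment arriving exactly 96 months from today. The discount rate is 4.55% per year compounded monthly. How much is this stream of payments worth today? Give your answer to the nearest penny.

£551,435.49

Ordinary annuity of 192 payments, first payment at period 96.
Periodic rate r = 0.0455/12 per month; n is counted in months.
The ordinary-annuity PV formula values the stream one period before the first payment (period 95); discount that back 95 periods:
PV₀ = 5,800 × [1 − (1+r)^−192] / r × (1+r)^−95 = £551,435.49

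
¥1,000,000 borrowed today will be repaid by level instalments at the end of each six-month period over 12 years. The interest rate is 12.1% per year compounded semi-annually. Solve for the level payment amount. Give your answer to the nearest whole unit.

¥80,048

Level ordinary annuity; solve PV = PMT × [(1 − (1+r)^−n)/r] for PMT.
Periodic rate r = 0.121/2 per half-year; n is counted in half-years.
With n = 24: PMT = 1,000,000 / ([(1 − (1+r)^−n)/r]) = ¥80,048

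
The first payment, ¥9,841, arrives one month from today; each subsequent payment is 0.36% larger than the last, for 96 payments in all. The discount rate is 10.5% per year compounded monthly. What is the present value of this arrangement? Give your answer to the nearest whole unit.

¥741,821

Periodic rate r = 0.105/12 per month; n is counted in months.
Growing ordinary annuity: PV = PMT₁ × [1 − ((1+g)/(1+r))^n] / (r − g) = 9,841 × [1 − ((1+0.0036)/(1+r))^96] / (r − 0.0036) = ¥741,821.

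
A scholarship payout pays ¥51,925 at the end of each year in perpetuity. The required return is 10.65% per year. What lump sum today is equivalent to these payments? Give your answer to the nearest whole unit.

Periodic rate r = 0.1065 per year.
Level perpetuity: PV = PMT / r = 51,925 / (0.1065) = ¥487,559.

¥487,559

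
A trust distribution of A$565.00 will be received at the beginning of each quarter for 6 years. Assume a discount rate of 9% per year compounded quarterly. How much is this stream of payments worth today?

This is an annuity due: 24 payments of A$565.00 at the beginning of each quarter.
Periodic rate r = 0.09/4 per quarter; n is counted in quarters.
PV = PMT × [(1 − (1+r)^−n)/r] × (1+r) = 565 × [1 − (1+r)^−24] / r × (1+r) = A$10,623.58

A$10,623.58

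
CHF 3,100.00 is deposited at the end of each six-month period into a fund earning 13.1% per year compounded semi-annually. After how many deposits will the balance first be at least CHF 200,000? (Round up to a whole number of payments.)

Periodic rate r = 0.131/2 per half-year; n is counted in half-years.
Ordinary annuity FV: 200,000 = 3,100 × [((1+r)^n − 1)/r].
(1+r)^n = 1 + 200,000 × r / 3,100, so n = ln(1 + 200,000·r/3,100) / ln(1+r) = 26.06.
Round up to a whole number of payments: n = 27.

27 payments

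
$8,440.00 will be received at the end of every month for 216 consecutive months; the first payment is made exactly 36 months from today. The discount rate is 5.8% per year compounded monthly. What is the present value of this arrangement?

$954,455.51

Ordinary annuity of 216 payments, first payment at period 36.
Periodic rate r = 0.058/12 per month; n is counted in months.
The ordinary-annuity PV formula values the stream one period before the first payment (period 35); discount that back 35 periods:
PV₀ = 8,440 × [1 − (1+r)^−216] / r × (1+r)^−35 = $954,455.51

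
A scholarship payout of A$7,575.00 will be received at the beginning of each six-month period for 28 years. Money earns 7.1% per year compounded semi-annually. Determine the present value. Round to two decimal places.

A$189,629.74

This is an annuity due: 56 payments of A$7,575.00 at the beginning of each six-month period.
Periodic rate r = 0.071/2 per half-year; n is counted in half-years.
PV = PMT × [(1 − (1+r)^−n)/r] × (1+r) = 7,575 × [1 − (1+r)^−56] / r × (1+r) = A$189,629.74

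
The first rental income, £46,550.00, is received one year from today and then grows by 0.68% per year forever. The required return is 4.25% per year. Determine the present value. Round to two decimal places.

Periodic rate r = 0.0425 per year.
Growing perpetuity (Gordon): PV = PMT₁ / (r − g) = 46,550 / (r − 0.0068) = £1,303,921.57.

£1,303,921.57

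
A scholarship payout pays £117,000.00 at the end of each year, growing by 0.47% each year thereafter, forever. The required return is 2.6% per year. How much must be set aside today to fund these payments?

£5,492,957.75

Periodic rate r = 0.026 per year.
Growing perpetuity (Gordon): PV = PMT₁ / (r − g) = 117,000 / (r − 0.0047) = £5,492,957.75.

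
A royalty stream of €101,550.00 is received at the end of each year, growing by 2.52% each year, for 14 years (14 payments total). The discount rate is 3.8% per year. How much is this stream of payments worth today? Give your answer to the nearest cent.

Periodic rate r = 0.038 per year.
Growing ordinary annuity: PV = PMT₁ × [1 − ((1+g)/(1+r))^n] / (r − g) = 101,550 × [1 − ((1+0.0252)/(1+r))^14] / (r − 0.0252) = €1,265,105.75.

€1,265,105.75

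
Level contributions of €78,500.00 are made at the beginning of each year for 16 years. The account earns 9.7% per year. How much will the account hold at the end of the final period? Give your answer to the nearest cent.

€3,017,127.72

This is an annuity due: 16 deposits of €78,500.00 at the beginning of each year.
Periodic rate r = 0.097 per year.
FV = PMT × [((1+r)^n − 1)/r] × (1+r) = 78,500 × [(1+r)^16 − 1] / r × (1+r) = €3,017,127.72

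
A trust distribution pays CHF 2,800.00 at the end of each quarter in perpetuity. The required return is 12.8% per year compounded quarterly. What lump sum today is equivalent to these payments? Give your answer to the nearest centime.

CHF 87,500.00

Periodic rate r = 0.128/4 per quarter.
Level perpetuity: PV = PMT / r = 2,800 / (0.128/4) = CHF 87,500.00.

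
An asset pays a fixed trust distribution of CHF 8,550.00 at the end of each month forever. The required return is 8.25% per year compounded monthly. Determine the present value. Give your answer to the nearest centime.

Periodic rate r = 0.0825/12 per month.
Level perpetuity: PV = PMT / r = 8,550 / (0.0825/12) = CHF 1,243,636.36.

CHF 1,243,636.36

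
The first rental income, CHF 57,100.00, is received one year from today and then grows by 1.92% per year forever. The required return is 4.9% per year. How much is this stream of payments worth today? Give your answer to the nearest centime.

Periodic rate r = 0.049 per year.
Growing perpetuity (Gordon): PV = PMT₁ / (r − g) = 57,100 / (r − 0.0192) = CHF 1,916,107.38.

CHF 1,916,107.38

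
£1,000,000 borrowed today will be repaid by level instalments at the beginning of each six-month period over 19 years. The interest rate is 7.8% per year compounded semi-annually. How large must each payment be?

£48,981.84

Level annuity due; solve PV = PMT × [(1 − (1+r)^−n)/r] × (1+r) for PMT.
Periodic rate r = 0.078/2 per half-year; n is counted in half-years.
With n = 38: PMT = 1,000,000 / ([(1 − (1+r)^−n)/r] × (1+r)) = £48,981.84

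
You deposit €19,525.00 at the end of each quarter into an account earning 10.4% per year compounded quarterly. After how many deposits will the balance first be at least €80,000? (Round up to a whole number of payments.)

4 payments

Periodic rate r = 0.104/4 per quarter; n is counted in quarters.
Ordinary annuity FV: 80,000 = 19,525 × [((1+r)^n − 1)/r].
(1+r)^n = 1 + 80,000 × r / 19,525, so n = ln(1 + 80,000·r/19,525) / ln(1+r) = 3.94.
Round up to a whole number of payments: n = 4.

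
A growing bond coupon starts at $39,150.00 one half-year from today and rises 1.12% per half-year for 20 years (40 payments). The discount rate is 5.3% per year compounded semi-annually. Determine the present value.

Periodic rate r = 0.053/2 per half-year; n is counted in half-years.
Growing ordinary annuity: PV = PMT₁ × [1 − ((1+g)/(1+r))^n] / (r − g) = 39,150 × [1 − ((1+0.0112)/(1+r))^40] / (r − 0.0112) = $1,155,477.97.

$1,155,477.97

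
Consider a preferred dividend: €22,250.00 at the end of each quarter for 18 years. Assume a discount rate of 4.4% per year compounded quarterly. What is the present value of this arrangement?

This is an ordinary annuity: 72 payments of €22,250.00 at the end of each quarter.
Periodic rate r = 0.044/4 per quarter; n is counted in quarters.
PV = PMT × [(1 − (1+r)^−n)/r] = 22,250 × [1 − (1+r)^−72] / r = €1,102,586.81

€1,102,586.81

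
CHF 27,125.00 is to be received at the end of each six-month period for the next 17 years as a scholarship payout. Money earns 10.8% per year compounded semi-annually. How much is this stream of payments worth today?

CHF 418,292.39

This is an ordinary annuity: 34 payments of CHF 27,125.00 at the end of each six-month period.
Periodic rate r = 0.108/2 per half-year; n is counted in half-years.
PV = PMT × [(1 − (1+r)^−n)/r] = 27,125 × [1 − (1+r)^−34] / r = CHF 418,292.39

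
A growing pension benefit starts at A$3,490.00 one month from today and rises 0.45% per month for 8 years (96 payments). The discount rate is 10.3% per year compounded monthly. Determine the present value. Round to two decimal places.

Periodic rate r = 0.103/12 per month; n is counted in months.
Growing ordinary annuity: PV = PMT₁ × [1 − ((1+g)/(1+r))^n] / (r − g) = 3,490 × [1 − ((1+0.0045)/(1+r))^96] / (r − 0.0045) = A$275,700.81.

A$275,700.81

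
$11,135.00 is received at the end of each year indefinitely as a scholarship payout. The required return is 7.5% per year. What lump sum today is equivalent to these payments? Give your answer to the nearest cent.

Periodic rate r = 0.075 per year.
Level perpetuity: PV = PMT / r = 11,135 / (0.075) = $148,466.67.

$148,466.67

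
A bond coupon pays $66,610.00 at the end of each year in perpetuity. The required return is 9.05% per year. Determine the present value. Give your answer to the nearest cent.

Periodic rate r = 0.0905 per year.
Level perpetuity: PV = PMT / r = 66,610 / (0.0905) = $736,022.10.

$736,022.10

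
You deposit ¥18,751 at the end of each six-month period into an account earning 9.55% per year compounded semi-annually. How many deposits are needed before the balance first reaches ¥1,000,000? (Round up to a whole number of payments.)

28 payments

Periodic rate r = 0.0955/2 per half-year; n is counted in half-years.
Ordinary annuity FV: 1,000,000 = 18,751 × [((1+r)^n − 1)/r].
(1+r)^n = 1 + 1,000,000 × r / 18,751, so n = ln(1 + 1,000,000·r/18,751) / ln(1+r) = 27.14.
Round up to a whole number of payments: n = 28.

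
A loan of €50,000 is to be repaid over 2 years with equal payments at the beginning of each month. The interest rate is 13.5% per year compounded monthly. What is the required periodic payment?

Level annuity due; solve PV = PMT × [(1 − (1+r)^−n)/r] × (1+r) for PMT.
Periodic rate r = 0.135/12 per month; n is counted in months.
With n = 24: PMT = 50,000 / ([(1 − (1+r)^−n)/r] × (1+r)) = €2,362.28

€2,362.28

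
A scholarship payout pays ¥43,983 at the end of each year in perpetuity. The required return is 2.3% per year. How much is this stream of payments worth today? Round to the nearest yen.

Periodic rate r = 0.023 per year.
Level perpetuity: PV = PMT / r = 43,983 / (0.023) = ¥1,912,304.

¥1,912,304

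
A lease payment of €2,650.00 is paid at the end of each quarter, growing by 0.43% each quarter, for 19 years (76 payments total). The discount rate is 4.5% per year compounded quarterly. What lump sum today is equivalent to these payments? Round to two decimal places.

Periodic rate r = 0.045/4 per quarter; n is counted in quarters.
Growing ordinary annuity: PV = PMT₁ × [1 − ((1+g)/(1+r))^n] / (r − g) = 2,650 × [1 − ((1+0.0043)/(1+r))^76] / (r − 0.0043) = €155,540.89.

€155,540.89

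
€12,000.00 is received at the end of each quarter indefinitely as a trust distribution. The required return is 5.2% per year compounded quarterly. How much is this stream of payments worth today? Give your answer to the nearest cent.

€923,076.92

Periodic rate r = 0.052/4 per quarter.
Level perpetuity: PV = PMT / r = 12,000 / (0.052/4) = €923,076.92.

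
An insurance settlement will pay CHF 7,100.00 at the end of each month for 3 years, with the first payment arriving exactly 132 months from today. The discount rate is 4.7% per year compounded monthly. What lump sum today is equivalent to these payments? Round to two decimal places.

CHF 142,599.52

Ordinary annuity of 36 payments, first payment at period 132.
Periodic rate r = 0.047/12 per month; n is counted in months.
The ordinary-annuity PV formula values the stream one period before the first payment (period 131); discount that back 131 periods:
PV₀ = 7,100 × [1 − (1+r)^−36] / r × (1+r)^−131 = CHF 142,599.52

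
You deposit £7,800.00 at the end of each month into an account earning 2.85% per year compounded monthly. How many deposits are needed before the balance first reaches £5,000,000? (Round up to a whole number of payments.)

391 payments

Periodic rate r = 0.0285/12 per month; n is counted in months.
Ordinary annuity FV: 5,000,000 = 7,800 × [((1+r)^n − 1)/r].
(1+r)^n = 1 + 5,000,000 × r / 7,800, so n = ln(1 + 5,000,000·r/7,800) / ln(1+r) = 390.03.
Round up to a whole number of payments: n = 391.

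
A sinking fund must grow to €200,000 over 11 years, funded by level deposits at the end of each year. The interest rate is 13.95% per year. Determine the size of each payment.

Level ordinary annuity; solve FV = PMT × [((1+r)^n − 1)/r] for PMT.
Periodic rate r = 0.1395 per year.
With n = 11: PMT = 200,000 / ([((1+r)^n − 1)/r]) = €8,702.74

€8,702.74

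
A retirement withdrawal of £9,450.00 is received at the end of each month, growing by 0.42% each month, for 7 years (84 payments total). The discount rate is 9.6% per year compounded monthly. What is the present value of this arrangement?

Periodic rate r = 0.096/12 per month; n is counted in months.
Growing ordinary annuity: PV = PMT₁ × [1 − ((1+g)/(1+r))^n] / (r − g) = 9,450 × [1 − ((1+0.0042)/(1+r))^84] / (r − 0.0042) = £676,078.55.

£676,078.55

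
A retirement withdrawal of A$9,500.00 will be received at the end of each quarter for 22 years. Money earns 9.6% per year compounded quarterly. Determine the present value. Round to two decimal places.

A$346,729.41

This is an ordinary annuity: 88 payments of A$9,500.00 at the end of each quarter.
Periodic rate r = 0.096/4 per quarter; n is counted in quarters.
PV = PMT × [(1 − (1+r)^−n)/r] = 9,500 × [1 − (1+r)^−88] / r = A$346,729.41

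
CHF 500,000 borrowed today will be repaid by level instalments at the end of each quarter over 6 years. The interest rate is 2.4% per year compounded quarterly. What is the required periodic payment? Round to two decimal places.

CHF 22,431.65

Level ordinary annuity; solve PV = PMT × [(1 − (1+r)^−n)/r] for PMT.
Periodic rate r = 0.024/4 per quarter; n is counted in quarters.
With n = 24: PMT = 500,000 / ([(1 − (1+r)^−n)/r]) = CHF 22,431.65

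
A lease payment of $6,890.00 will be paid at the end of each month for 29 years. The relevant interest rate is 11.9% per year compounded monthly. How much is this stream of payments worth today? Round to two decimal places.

$672,377.65

This is an ordinary annuity: 348 payments of $6,890.00 at the end of each month.
Periodic rate r = 0.119/12 per month; n is counted in months.
PV = PMT × [(1 − (1+r)^−n)/r] = 6,890 × [1 − (1+r)^−348] / r = $672,377.65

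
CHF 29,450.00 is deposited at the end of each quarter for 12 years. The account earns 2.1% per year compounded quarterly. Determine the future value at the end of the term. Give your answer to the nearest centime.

CHF 1,602,911.33

This is an ordinary annuity: 48 deposits of CHF 29,450.00 at the end of each quarter.
Periodic rate r = 0.021/4 per quarter; n is counted in quarters.
FV = PMT × [((1+r)^n − 1)/r] = 29,450 × [(1+r)^48 − 1] / r = CHF 1,602,911.33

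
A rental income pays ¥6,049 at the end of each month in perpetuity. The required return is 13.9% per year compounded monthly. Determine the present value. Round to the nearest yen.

Periodic rate r = 0.139/12 per month.
Level perpetuity: PV = PMT / r = 6,049 / (0.139/12) = ¥522,216.

¥522,216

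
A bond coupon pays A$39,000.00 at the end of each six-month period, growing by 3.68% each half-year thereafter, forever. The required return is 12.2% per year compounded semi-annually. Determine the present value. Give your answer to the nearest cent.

A$1,611,570.25

Periodic rate r = 0.122/2 per half-year.
Growing perpetuity (Gordon): PV = PMT₁ / (r − g) = 39,000 / (r − 0.0368) = A$1,611,570.25.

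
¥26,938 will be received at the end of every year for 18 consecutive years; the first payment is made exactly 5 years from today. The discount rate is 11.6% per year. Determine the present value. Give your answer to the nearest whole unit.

Ordinary annuity of 18 payments, first payment at period 5.
Periodic rate r = 0.116 per year.
The ordinary-annuity PV formula values the stream one period before the first payment (period 4); discount that back 4 periods:
PV₀ = 26,938 × [1 − (1+r)^−18] / r × (1+r)^−4 = ¥128,947

¥128,947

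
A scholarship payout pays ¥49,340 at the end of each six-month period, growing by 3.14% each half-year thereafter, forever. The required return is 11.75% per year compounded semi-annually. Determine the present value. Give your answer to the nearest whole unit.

¥1,804,022

Periodic rate r = 0.1175/2 per half-year.
Growing perpetuity (Gordon): PV = PMT₁ / (r − g) = 49,340 / (r − 0.0314) = ¥1,804,022.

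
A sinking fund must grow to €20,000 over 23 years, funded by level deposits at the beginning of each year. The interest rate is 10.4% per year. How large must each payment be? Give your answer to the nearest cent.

€215.72

Level annuity due; solve FV = PMT × [((1+r)^n − 1)/r] × (1+r) for PMT.
Periodic rate r = 0.104 per year.
With n = 23: PMT = 20,000 / ([((1+r)^n − 1)/r] × (1+r)) = €215.72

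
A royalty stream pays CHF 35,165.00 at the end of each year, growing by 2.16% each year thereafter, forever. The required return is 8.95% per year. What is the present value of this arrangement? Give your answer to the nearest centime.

CHF 517,893.96

Periodic rate r = 0.0895 per year.
Growing perpetuity (Gordon): PV = PMT₁ / (r − g) = 35,165 / (r − 0.0216) = CHF 517,893.96.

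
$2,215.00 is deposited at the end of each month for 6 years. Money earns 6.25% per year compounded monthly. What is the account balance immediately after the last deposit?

$192,896.86

This is an ordinary annuity: 72 deposits of $2,215.00 at the end of each month.
Periodic rate r = 0.0625/12 per month; n is counted in months.
FV = PMT × [((1+r)^n − 1)/r] = 2,215 × [(1+r)^72 − 1] / r = $192,896.86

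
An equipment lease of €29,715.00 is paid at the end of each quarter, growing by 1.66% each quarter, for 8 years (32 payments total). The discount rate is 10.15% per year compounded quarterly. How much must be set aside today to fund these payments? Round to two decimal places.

€814,242.87

Periodic rate r = 0.1015/4 per quarter; n is counted in quarters.
Growing ordinary annuity: PV = PMT₁ × [1 − ((1+g)/(1+r))^n] / (r − g) = 29,715 × [1 − ((1+0.0166)/(1+r))^32] / (r − 0.0166) = €814,242.87.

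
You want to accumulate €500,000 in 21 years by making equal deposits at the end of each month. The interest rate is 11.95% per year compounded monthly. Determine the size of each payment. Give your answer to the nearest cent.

€446.68

Level ordinary annuity; solve FV = PMT × [((1+r)^n − 1)/r] for PMT.
Periodic rate r = 0.1195/12 per month; n is counted in months.
With n = 252: PMT = 500,000 / ([((1+r)^n − 1)/r]) = €446.68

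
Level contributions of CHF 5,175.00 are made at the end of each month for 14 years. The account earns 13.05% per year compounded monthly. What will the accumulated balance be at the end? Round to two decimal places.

This is an ordinary annuity: 168 deposits of CHF 5,175.00 at the end of each month.
Periodic rate r = 0.1305/12 per month; n is counted in months.
FV = PMT × [((1+r)^n − 1)/r] = 5,175 × [(1+r)^168 − 1] / r = CHF 2,452,695.17

CHF 2,452,695.17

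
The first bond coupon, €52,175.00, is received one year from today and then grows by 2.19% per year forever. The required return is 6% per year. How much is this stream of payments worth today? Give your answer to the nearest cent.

Periodic rate r = 0.06 per year.
Growing perpetuity (Gordon): PV = PMT₁ / (r − g) = 52,175 / (r − 0.0219) = €1,369,422.57.

€1,369,422.57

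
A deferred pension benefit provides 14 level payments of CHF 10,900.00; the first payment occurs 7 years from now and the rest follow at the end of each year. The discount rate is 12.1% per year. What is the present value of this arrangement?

CHF 36,221.57

Ordinary annuity of 14 payments, first payment at period 7.
Periodic rate r = 0.121 per year.
The ordinary-annuity PV formula values the stream one period before the first payment (period 6); discount that back 6 periods:
PV₀ = 10,900 × [1 − (1+r)^−14] / r × (1+r)^−6 = CHF 36,221.57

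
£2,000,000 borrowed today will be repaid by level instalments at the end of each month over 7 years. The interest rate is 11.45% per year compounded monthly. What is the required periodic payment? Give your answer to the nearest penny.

Level ordinary annuity; solve PV = PMT × [(1 − (1+r)^−n)/r] for PMT.
Periodic rate r = 0.1145/12 per month; n is counted in months.
With n = 84: PMT = 2,000,000 / ([(1 − (1+r)^−n)/r]) = £34,719.91

£34,719.91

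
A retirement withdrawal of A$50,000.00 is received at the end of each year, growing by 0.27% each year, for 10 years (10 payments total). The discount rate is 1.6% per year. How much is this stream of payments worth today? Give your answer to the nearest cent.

A$464,125.24

Periodic rate r = 0.016 per year.
Growing ordinary annuity: PV = PMT₁ × [1 − ((1+g)/(1+r))^n] / (r − g) = 50,000 × [1 − ((1+0.0027)/(1+r))^10] / (r − 0.0027) = A$464,125.24.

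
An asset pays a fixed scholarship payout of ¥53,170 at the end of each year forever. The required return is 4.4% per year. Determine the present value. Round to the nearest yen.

¥1,208,409

Periodic rate r = 0.044 per year.
Level perpetuity: PV = PMT / r = 53,170 / (0.044) = ¥1,208,409.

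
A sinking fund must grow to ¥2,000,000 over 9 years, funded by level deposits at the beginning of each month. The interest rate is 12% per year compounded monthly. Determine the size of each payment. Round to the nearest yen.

¥10,266

Level annuity due; solve FV = PMT × [((1+r)^n − 1)/r] × (1+r) for PMT.
Periodic rate r = 0.12/12 per month; n is counted in months.
With n = 108: PMT = 2,000,000 / ([((1+r)^n − 1)/r] × (1+r)) = ¥10,266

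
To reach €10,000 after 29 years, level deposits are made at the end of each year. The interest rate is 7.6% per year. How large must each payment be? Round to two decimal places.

Level ordinary annuity; solve FV = PMT × [((1+r)^n − 1)/r] for PMT.
Periodic rate r = 0.076 per year.
With n = 29: PMT = 10,000 / ([((1+r)^n − 1)/r]) = €103.17

€103.17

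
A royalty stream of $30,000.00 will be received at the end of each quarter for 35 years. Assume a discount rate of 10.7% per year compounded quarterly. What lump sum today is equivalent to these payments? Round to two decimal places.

$1,093,650.93

This is an ordinary annuity: 140 payments of $30,000.00 at the end of each quarter.
Periodic rate r = 0.107/4 per quarter; n is counted in quarters.
PV = PMT × [(1 − (1+r)^−n)/r] = 30,000 × [1 − (1+r)^−140] / r = $1,093,650.93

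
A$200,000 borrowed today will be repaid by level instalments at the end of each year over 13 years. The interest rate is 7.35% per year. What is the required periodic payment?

A$24,407.10

Level ordinary annuity; solve PV = PMT × [(1 − (1+r)^−n)/r] for PMT.
Periodic rate r = 0.0735 per year.
With n = 13: PMT = 200,000 / ([(1 − (1+r)^−n)/r]) = A$24,407.10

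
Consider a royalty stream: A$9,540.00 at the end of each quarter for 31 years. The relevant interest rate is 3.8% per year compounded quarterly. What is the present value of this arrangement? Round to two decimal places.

This is an ordinary annuity: 124 payments of A$9,540.00 at the end of each quarter.
Periodic rate r = 0.038/4 per quarter; n is counted in quarters.
PV = PMT × [(1 − (1+r)^−n)/r] = 9,540 × [1 − (1+r)^−124] / r = A$693,296.24

A$693,296.24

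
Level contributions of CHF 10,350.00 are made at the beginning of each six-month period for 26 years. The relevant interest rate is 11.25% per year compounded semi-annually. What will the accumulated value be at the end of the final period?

This is an annuity due: 52 deposits of CHF 10,350.00 at the beginning of each six-month period.
Periodic rate r = 0.1125/2 per half-year; n is counted in half-years.
FV = PMT × [((1+r)^n − 1)/r] × (1+r) = 10,350 × [(1+r)^52 − 1] / r × (1+r) = CHF 3,151,096.48

CHF 3,151,096.48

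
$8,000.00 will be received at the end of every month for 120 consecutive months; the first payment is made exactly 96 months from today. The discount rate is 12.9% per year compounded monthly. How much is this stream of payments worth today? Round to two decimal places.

Ordinary annuity of 120 payments, first payment at period 96.
Periodic rate r = 0.129/12 per month; n is counted in months.
The ordinary-annuity PV formula values the stream one period before the first payment (period 95); discount that back 95 periods:
PV₀ = 8,000 × [1 − (1+r)^−120] / r × (1+r)^−95 = $194,787.01

$194,787.01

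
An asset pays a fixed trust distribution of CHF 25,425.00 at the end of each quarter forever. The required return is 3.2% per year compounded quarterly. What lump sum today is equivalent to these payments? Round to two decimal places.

CHF 3,178,125.00

Periodic rate r = 0.032/4 per quarter.
Level perpetuity: PV = PMT / r = 25,425 / (0.032/4) = CHF 3,178,125.00.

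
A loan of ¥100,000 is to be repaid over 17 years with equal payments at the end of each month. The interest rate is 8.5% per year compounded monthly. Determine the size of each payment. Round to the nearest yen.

Level ordinary annuity; solve PV = PMT × [(1 − (1+r)^−n)/r] for PMT.
Periodic rate r = 0.085/12 per month; n is counted in months.
With n = 204: PMT = 100,000 / ([(1 − (1+r)^−n)/r]) = ¥928

¥928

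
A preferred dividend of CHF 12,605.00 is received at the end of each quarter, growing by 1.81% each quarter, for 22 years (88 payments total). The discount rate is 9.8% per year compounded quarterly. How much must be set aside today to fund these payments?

CHF 834,863.66

Periodic rate r = 0.098/4 per quarter; n is counted in quarters.
Growing ordinary annuity: PV = PMT₁ × [1 − ((1+g)/(1+r))^n] / (r − g) = 12,605 × [1 − ((1+0.0181)/(1+r))^88] / (r − 0.0181) = CHF 834,863.66.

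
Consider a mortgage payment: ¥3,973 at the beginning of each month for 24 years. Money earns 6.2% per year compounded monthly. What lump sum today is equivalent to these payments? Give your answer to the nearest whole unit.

This is an annuity due: 288 payments of ¥3,973 at the beginning of each month.
Periodic rate r = 0.062/12 per month; n is counted in months.
PV = PMT × [(1 − (1+r)^−n)/r] × (1+r) = 3,973 × [1 − (1+r)^−288] / r × (1+r) = ¥597,722

¥597,722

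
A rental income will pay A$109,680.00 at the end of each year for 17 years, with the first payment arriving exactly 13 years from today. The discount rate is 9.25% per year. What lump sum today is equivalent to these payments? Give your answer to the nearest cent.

Ordinary annuity of 17 payments, first payment at period 13.
Periodic rate r = 0.0925 per year.
The ordinary-annuity PV formula values the stream one period before the first payment (period 12); discount that back 12 periods:
PV₀ = 109,680 × [1 − (1+r)^−17] / r × (1+r)^−12 = A$318,984.95

A$318,984.95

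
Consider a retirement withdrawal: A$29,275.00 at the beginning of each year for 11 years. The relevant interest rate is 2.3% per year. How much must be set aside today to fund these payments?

This is an annuity due: 11 payments of A$29,275.00 at the beginning of each year.
Periodic rate r = 0.023 per year.
PV = PMT × [(1 − (1+r)^−n)/r] × (1+r) = 29,275 × [1 − (1+r)^−11] / r × (1+r) = A$288,159.98

A$288,159.98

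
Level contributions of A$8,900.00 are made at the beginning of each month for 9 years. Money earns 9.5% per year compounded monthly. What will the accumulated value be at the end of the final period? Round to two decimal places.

A$1,522,301.71

This is an annuity due: 108 deposits of A$8,900.00 at the beginning of each month.
Periodic rate r = 0.095/12 per month; n is counted in months.
FV = PMT × [((1+r)^n − 1)/r] × (1+r) = 8,900 × [(1+r)^108 − 1] / r × (1+r) = A$1,522,301.71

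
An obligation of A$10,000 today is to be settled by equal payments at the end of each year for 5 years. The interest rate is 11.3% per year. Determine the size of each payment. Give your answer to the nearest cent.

Level ordinary annuity; solve PV = PMT × [(1 − (1+r)^−n)/r] for PMT.
Periodic rate r = 0.113 per year.
With n = 5: PMT = 10,000 / ([(1 − (1+r)^−n)/r]) = A$2,726.15

A$2,726.15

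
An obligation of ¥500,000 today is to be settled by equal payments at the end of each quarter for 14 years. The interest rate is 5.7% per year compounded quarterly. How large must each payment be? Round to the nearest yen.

¥13,020

Level ordinary annuity; solve PV = PMT × [(1 − (1+r)^−n)/r] for PMT.
Periodic rate r = 0.057/4 per quarter; n is counted in quarters.
With n = 56: PMT = 500,000 / ([(1 − (1+r)^−n)/r]) = ¥13,020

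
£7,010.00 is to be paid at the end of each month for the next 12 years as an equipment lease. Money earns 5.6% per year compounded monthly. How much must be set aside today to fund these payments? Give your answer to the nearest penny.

£733,819.20

This is an ordinary annuity: 144 payments of £7,010.00 at the end of each month.
Periodic rate r = 0.056/12 per month; n is counted in months.
PV = PMT × [(1 − (1+r)^−n)/r] = 7,010 × [1 − (1+r)^−144] / r = £733,819.20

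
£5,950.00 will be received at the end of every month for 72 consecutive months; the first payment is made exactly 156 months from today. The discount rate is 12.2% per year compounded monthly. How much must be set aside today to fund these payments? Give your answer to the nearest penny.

£63,115.79

Ordinary annuity of 72 payments, first payment at period 156.
Periodic rate r = 0.122/12 per month; n is counted in months.
The ordinary-annuity PV formula values the stream one period before the first payment (period 155); discount that back 155 periods:
PV₀ = 5,950 × [1 − (1+r)^−72] / r × (1+r)^−155 = £63,115.79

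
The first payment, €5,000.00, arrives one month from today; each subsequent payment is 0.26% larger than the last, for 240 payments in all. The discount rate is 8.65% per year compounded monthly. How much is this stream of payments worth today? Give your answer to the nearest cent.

€724,047.06

Periodic rate r = 0.0865/12 per month; n is counted in months.
Growing ordinary annuity: PV = PMT₁ × [1 − ((1+g)/(1+r))^n] / (r − g) = 5,000 × [1 − ((1+0.0026)/(1+r))^240] / (r − 0.0026) = €724,047.06.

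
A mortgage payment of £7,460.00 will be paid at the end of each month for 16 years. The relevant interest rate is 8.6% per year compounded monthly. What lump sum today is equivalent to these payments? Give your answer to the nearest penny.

This is an ordinary annuity: 192 payments of £7,460.00 at the end of each month.
Periodic rate r = 0.086/12 per month; n is counted in months.
PV = PMT × [(1 − (1+r)^−n)/r] = 7,460 × [1 − (1+r)^−192] / r = £776,711.50

£776,711.50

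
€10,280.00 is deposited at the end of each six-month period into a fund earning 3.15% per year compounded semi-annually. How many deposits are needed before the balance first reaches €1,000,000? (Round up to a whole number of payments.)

Periodic rate r = 0.0315/2 per half-year; n is counted in half-years.
Ordinary annuity FV: 1,000,000 = 10,280 × [((1+r)^n − 1)/r].
(1+r)^n = 1 + 1,000,000 × r / 10,280, so n = ln(1 + 1,000,000·r/10,280) / ln(1+r) = 59.45.
Round up to a whole number of payments: n = 60.

60 payments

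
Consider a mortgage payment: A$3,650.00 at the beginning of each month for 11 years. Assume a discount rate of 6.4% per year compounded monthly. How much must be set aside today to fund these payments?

This is an annuity due: 132 payments of A$3,650.00 at the beginning of each month.
Periodic rate r = 0.064/12 per month; n is counted in months.
PV = PMT × [(1 − (1+r)^−n)/r] × (1+r) = 3,650 × [1 − (1+r)^−132] / r × (1+r) = A$347,088.63

A$347,088.63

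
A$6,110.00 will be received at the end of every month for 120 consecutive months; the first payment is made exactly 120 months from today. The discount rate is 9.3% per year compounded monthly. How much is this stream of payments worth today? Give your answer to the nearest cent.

Ordinary annuity of 120 payments, first payment at period 120.
Periodic rate r = 0.093/12 per month; n is counted in months.
The ordinary-annuity PV formula values the stream one period before the first payment (period 119); discount that back 119 periods:
PV₀ = 6,110 × [1 − (1+r)^−120] / r × (1+r)^−119 = A$190,026.17

A$190,026.17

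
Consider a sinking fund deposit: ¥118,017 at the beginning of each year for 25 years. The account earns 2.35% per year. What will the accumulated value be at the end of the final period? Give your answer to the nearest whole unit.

This is an annuity due: 25 deposits of ¥118,017 at the beginning of each year.
Periodic rate r = 0.0235 per year.
FV = PMT × [((1+r)^n − 1)/r] × (1+r) = 118,017 × [(1+r)^25 − 1] / r × (1+r) = ¥4,046,708

¥4,046,708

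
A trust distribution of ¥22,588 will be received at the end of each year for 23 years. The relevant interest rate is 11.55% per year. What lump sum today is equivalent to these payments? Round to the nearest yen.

¥179,737

This is an ordinary annuity: 23 payments of ¥22,588 at the end of each year.
Periodic rate r = 0.1155 per year.
PV = PMT × [(1 − (1+r)^−n)/r] = 22,588 × [1 − (1+r)^−23] / r = ¥179,737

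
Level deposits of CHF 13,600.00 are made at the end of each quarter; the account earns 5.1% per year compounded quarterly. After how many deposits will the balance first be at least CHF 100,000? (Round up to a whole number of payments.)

Periodic rate r = 0.051/4 per quarter; n is counted in quarters.
Ordinary annuity FV: 100,000 = 13,600 × [((1+r)^n − 1)/r].
(1+r)^n = 1 + 100,000 × r / 13,600, so n = ln(1 + 100,000·r/13,600) / ln(1+r) = 7.07.
Round up to a whole number of payments: n = 8.

8 payments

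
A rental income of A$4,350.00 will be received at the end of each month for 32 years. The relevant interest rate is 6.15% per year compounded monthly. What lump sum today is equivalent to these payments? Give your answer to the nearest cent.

A$729,577.67

This is an ordinary annuity: 384 payments of A$4,350.00 at the end of each month.
Periodic rate r = 0.0615/12 per month; n is counted in months.
PV = PMT × [(1 − (1+r)^−n)/r] = 4,350 × [1 − (1+r)^−384] / r = A$729,577.67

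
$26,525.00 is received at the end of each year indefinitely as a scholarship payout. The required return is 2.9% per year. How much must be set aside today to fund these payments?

$914,655.17

Periodic rate r = 0.029 per year.
Level perpetuity: PV = PMT / r = 26,525 / (0.029) = $914,655.17.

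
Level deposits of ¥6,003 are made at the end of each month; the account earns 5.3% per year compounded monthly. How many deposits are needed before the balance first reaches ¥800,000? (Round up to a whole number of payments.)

Periodic rate r = 0.053/12 per month; n is counted in months.
Ordinary annuity FV: 800,000 = 6,003 × [((1+r)^n − 1)/r].
(1+r)^n = 1 + 800,000 × r / 6,003, so n = ln(1 + 800,000·r/6,003) / ln(1+r) = 105.03.
Round up to a whole number of payments: n = 106.

106 payments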